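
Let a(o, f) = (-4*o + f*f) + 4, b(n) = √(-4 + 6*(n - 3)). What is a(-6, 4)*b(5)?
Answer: 88*√2 ≈ 124.45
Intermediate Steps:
b(n) = √(-22 + 6*n) (b(n) = √(-4 + 6*(-3 + n)) = √(-4 + (-18 + 6*n)) = √(-22 + 6*n))
a(o, f) = 4 + f² - 4*o (a(o, f) = (-4*o + f²) + 4 = (f² - 4*o) + 4 = 4 + f² - 4*o)
a(-6, 4)*b(5) = (4 + 4² - 4*(-6))*√(-22 + 6*5) = (4 + 16 + 24)*√(-22 + 30) = 44*√8 = 44*(2*√2) = 88*√2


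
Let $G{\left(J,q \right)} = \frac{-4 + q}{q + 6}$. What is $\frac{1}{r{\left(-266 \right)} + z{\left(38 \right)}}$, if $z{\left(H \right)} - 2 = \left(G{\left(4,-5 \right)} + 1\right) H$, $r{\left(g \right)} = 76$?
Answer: $- \frac{1}{226} \approx -0.0044248$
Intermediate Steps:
$G{\left(J,q \right)} = \frac{-4 + q}{6 + q}$
$z{\left(H \right)} = 2 - 8 H$ ($z{\left(H \right)} = 2 + \left(\frac{-4 - 5}{6 - 5} + 1\right) H = 2 + \left(1^{-1} \left(-9\right) + 1\right) H = 2 + \left(1 \left(-9\right) + 1\right) H = 2 + \left(-9 + 1\right) H = 2 - 8 H$)
$\frac{1}{r{\left(-266 \right)} + z{\left(38 \right)}} = \frac{1}{76 + \left(2 - 304\right)} = \frac{1}{76 - 302} = \frac{1}{-226} = - \frac{1}{226}$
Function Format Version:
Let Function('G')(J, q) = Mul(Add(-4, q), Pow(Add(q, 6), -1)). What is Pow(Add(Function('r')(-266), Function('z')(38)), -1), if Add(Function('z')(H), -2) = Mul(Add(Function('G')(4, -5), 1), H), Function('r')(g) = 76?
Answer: Rational(-1, 226) ≈ -0.0044248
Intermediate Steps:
Function('G')(J, q) = Mul(Pow(Add(6, q), -1), Add(-4, q)) (Function('G')(J, q) = Mul(Add(-4, q), Pow(Add(6, q), -1)) = Mul(Pow(Add(6, q), -1), Add(-4, q)))
Function('z')(H) = Add(2, Mul(-8, H)) (Function('z')(H) = Add(2, Mul(Add(Mul(Pow(Add(6, -5), -1), Add(-4, -5)), 1), H)) = Add(2, Mul(Add(Mul(Pow(1, -1), -9), 1), H)) = Add(2, Mul(Add(Mul(1, -9), 1), H)) = Add(2, Mul(Add(-9, 1), H)) = Add(2, Mul(-8, H)))
Pow(Add(Function('r')(-266), Function('z')(38)), -1) = Pow(Add(76, Add(2, Mul(-8, 38))), -1) = Pow(Add(76, Add(2, -304)), -1) = Pow(Add(76, -302), -1) = Pow(-226, -1) = Rational(-1, 226)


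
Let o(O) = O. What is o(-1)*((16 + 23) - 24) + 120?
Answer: 105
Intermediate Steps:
o(-1)*((16 + 23) - 24) + 120 = -((16 + 23) - 24) + 120 = -(39 - 24) + 120 = -1*15 + 120 = -15 + 120 = 105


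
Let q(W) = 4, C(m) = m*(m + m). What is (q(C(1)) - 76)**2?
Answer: 5184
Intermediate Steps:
C(m) = 2*m**2 (C(m) = m*(2*m) = 2*m**2)
(q(C(1)) - 76)**2 = (4 - 76)**2 = (-72)**2 = 5184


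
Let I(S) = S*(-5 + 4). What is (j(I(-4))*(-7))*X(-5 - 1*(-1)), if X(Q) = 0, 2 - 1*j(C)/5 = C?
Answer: 0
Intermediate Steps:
I(S) = -S (I(S) = S*(-1) = -S)
j(C) = 10 - 5*C
(j(I(-4))*(-7))*X(-5 - 1*(-1)) = ((10 - (-5)*(-4))*(-7))*0 = ((10 - 5*4)*(-7))*0 = ((10 - 20)*(-7))*0 = -10*(-7)*0 = 70*0 = 0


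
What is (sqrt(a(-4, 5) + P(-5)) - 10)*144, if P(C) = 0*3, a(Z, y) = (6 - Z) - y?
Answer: -1440 + 144*sqrt(5) ≈ -1118.0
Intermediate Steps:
a(Z, y) = 6 - Z - y
P(C) = 0
(sqrt(a(-4, 5) + P(-5)) - 10)*144 = (sqrt((6 - 1*(-4) - 1*5) + 0) - 10)*144 = (sqrt((6 + 4 - 5) + 0) - 10)*144 = (sqrt(5 + 0) - 10)*144 = (sqrt(5) - 10)*144 = (-10 + sqrt(5))*144 = -1440 + 144*sqrt(5)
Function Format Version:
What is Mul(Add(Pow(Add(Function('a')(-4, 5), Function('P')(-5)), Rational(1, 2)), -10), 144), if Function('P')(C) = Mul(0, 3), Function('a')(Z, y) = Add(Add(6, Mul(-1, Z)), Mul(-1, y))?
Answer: Add(-1440, Mul(144, Pow(5, Rational(1, 2)))) ≈ -1118.0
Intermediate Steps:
Function('a')(Z, y) = Add(6, Mul(-1, Z), Mul(-1, y))
Function('P')(C) = 0
Mul(Add(Pow(Add(Function('a')(-4, 5), Function('P')(-5)), Rational(1, 2)), -10), 144) = Mul(Add(Pow(Add(Add(6, Mul(-1, -4), Mul(-1, 5)), 0), Rational(1, 2)), -10), 144) = Mul(Add(Pow(Add(Add(6, 4, -5), 0), Rational(1, 2)), -10), 144) = Mul(Add(Pow(Add(5, 0), Rational(1, 2)), -10), 144) = Mul(Add(Pow(5, Rational(1, 2)), -10), 144) = Mul(Add(-10, Pow(5, Rational(1, 2))), 144) = Add(-1440, Mul(144, Pow(5, Rational(1, 2))))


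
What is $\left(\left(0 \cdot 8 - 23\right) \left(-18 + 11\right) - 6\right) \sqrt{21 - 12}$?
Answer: $465$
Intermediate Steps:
$\left(\left(0 \cdot 8 - 23\right) \left(-18 + 11\right) - 6\right) \sqrt{21 - 12} = \left(\left(0 - 23\right) \left(-7\right) - 6\right) \sqrt{21 - 12} = \left(\left(-23\right) \left(-7\right) - 6\right) \sqrt{9} = \left(161 - 6\right) 3 = 155 \cdot 3 = 465$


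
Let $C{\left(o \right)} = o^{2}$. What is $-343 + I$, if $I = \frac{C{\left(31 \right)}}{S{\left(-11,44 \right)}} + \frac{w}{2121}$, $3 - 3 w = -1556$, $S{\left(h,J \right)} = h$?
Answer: $- \frac{30105293}{69993} \approx -430.12$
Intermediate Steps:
$w = \frac{1559}{3}$ ($w = 1 - - \frac{1556}{3} = 1 + \frac{1556}{3} = \frac{1559}{3} \approx 519.67$)
$I = - \frac{6097694}{69993}$ ($I = \frac{31^{2}}{-11} + \frac{1559}{3 \cdot 2121} = 961 \left(- \frac{1}{11}\right) + \frac{1559}{3} \cdot \frac{1}{2121} = - \frac{961}{11} + \frac{1559}{6363} = - \frac{6097694}{69993} \approx -87.119$)
$-343 + I = -343 - \frac{6097694}{69993} = - \frac{30105293}{69993}$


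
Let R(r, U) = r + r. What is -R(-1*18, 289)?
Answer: 36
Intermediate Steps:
R(r, U) = 2*r
-R(-1*18, 289) = -2*(-1*18) = -2*(-18) = -1*(-36) = 36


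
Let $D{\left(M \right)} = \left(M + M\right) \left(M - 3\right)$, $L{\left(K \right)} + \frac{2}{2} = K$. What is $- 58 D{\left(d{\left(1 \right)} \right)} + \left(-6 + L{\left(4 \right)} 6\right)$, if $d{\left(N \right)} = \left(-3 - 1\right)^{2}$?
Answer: $-24116$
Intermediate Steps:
$d{\left(N \right)} = 16$ ($d{\left(N \right)} = \left(-4\right)^{2} = 16$)
$L{\left(K \right)} = -1 + K$
$D{\left(M \right)} = 2 M \left(-3 + M\right)$
$- 58 D{\left(d{\left(1 \right)} \right)} + \left(-6 + L{\left(4 \right)} 6\right) = - 58 \cdot 2 \cdot 16 \left(-3 + 16\right) - \left(6 - \left(-1 + 4\right) 6\right) = - 58 \cdot 2 \cdot 16 \cdot 13 + \left(-6 + 3 \cdot 6\right) = \left(-58\right) 416 + \left(-6 + 18\right) = -24128 + 12 = -24116$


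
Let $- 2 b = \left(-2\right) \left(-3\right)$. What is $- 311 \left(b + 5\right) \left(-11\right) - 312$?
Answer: $6530$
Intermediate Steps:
$b = -3$ ($b = - \frac{\left(-2\right) \left(-3\right)}{2} = \left(- \frac{1}{2}\right) 6 = -3$)
$- 311 \left(b + 5\right) \left(-11\right) - 312 = - 311 \left(-3 + 5\right) \left(-11\right) - 312 = - 311 \cdot 2 \left(-11\right) - 312 = \left(-311\right) \left(-22\right) - 312 = 6842 - 312 = 6530$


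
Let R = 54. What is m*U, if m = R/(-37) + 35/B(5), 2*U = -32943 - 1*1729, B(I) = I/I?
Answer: -21513976/37 ≈ -5.8146e+5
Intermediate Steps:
B(I) = 1
U = -17336 (U = (-32943 - 1*1729)/2 = (-32943 - 1729)/2 = (½)*(-34672) = -17336)
m = 1241/37 (m = 54/(-37) + 35/1 = 54*(-1/37) + 35*1 = -54/37 + 35 = 1241/37 ≈ 33.541)
m*U = (1241/37)*(-17336) = -21513976/37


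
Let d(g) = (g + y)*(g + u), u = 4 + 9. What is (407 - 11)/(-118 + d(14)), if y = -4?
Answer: 99/38 ≈ 2.6053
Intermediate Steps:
u = 13
d(g) = (-4 + g)*(13 + g) (d(g) = (g - 4)*(g + 13) = (-4 + g)*(13 + g))
(407 - 11)/(-118 + d(14)) = (407 - 11)/(-118 + (-52 + 14**2 + 9*14)) = 396/(-118 + (-52 + 196 + 126)) = 396/(-118 + 270) = 396/152 = 396*(1/152) = 99/38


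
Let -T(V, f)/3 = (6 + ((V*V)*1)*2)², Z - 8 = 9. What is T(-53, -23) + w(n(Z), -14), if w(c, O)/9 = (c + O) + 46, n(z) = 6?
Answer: -94887786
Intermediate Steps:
Z = 17 (Z = 8 + 9 = 17)
T(V, f) = -3*(6 + 2*V²)² (T(V, f) = -3*(6 + ((V*V)*1)*2)² = -3*(6 + (V²*1)*2)² = -3*(6 + V²*2)² = -3*(6 + 2*V²)²)
w(c, O) = 414 + 9*O + 9*c (w(c, O) = 9*((c + O) + 46) = 9*((O + c) + 46) = 9*(46 + O + c) = 414 + 9*O + 9*c)
T(-53, -23) + w(n(Z), -14) = -12*(3 + (-53)²)² + (414 + 9*(-14) + 9*6) = -12*(3 + 2809)² + (414 - 126 + 54) = -12*2812² + 342 = -12*7907344 + 342 = -94888128 + 342 = -94887786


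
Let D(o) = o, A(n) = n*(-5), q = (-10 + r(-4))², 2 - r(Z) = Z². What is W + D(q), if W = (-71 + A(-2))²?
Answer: 4297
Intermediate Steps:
r(Z) = 2 - Z²
q = 576 (q = (-10 + (2 - 1*(-4)²))² = (-10 + (2 - 1*16))² = (-10 + (2 - 16))² = (-10 - 14)² = (-24)² = 576)
A(n) = -5*n
W = 3721 (W = (-71 - 5*(-2))² = (-71 + 10)² = (-61)² = 3721)
W + D(q) = 3721 + 576 = 4297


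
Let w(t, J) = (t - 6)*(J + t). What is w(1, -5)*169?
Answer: 3380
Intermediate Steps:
w(t, J) = (-6 + t)*(J + t)
w(1, -5)*169 = (1² - 6*(-5) - 6*1 - 5*1)*169 = (1 + 30 - 6 - 5)*169 = 20*169 = 3380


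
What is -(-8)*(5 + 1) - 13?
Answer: 35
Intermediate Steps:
-(-8)*(5 + 1) - 13 = -(-8)*6 - 13 = -4*(-12) - 13 = 48 - 13 = 35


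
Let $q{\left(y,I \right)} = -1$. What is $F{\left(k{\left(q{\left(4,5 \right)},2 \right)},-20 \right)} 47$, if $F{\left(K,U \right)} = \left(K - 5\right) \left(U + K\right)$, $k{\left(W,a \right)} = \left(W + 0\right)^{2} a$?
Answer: $2538$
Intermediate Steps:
$k{\left(W,a \right)} = a W^{2}$ ($k{\left(W,a \right)} = W^{2} a = a W^{2}$)
$F{\left(K,U \right)} = \left(-5 + K\right) \left(K + U\right)$
$F{\left(k{\left(q{\left(4,5 \right)},2 \right)},-20 \right)} 47 = \left(\left(2 \left(-1\right)^{2}\right)^{2} - 5 \cdot 2 \left(-1\right)^{2} - -100 + 2 \left(-1\right)^{2} \left(-20\right)\right) 47 = \left(\left(2 \cdot 1\right)^{2} - 5 \cdot 2 \cdot 1 + 100 + 2 \cdot 1 \left(-20\right)\right) 47 = \left(2^{2} - 10 + 100 + 2 \left(-20\right)\right) 47 = \left(4 - 10 + 100 - 40\right) 47 = 54 \cdot 47 = 2538$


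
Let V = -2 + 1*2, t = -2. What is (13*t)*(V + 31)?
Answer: -806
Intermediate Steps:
V = 0 (V = -2 + 2 = 0)
(13*t)*(V + 31) = (13*(-2))*(0 + 31) = -26*31 = -806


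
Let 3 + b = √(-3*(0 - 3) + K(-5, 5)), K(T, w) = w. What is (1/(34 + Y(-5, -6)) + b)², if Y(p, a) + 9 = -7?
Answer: 7345/324 - 53*√14/9 ≈ 0.63555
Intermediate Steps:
Y(p, a) = -16 (Y(p, a) = -9 - 7 = -16)
b = -3 + √14 (b = -3 + √(-3*(0 - 3) + 5) = -3 + √(-3*(-3) + 5) = -3 + √(9 + 5) = -3 + √14 ≈ 0.74166)
(1/(34 + Y(-5, -6)) + b)² = (1/(34 - 16) + (-3 + √14))² = (1/18 + (-3 + √14))² = (-53/18 + √14)²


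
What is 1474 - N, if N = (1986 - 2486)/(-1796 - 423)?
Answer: 3270306/2219 ≈ 1473.8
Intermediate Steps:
N = 500/2219 (N = -500/(-2219) = -500*(-1/2219) = 500/2219 ≈ 0.22533)
1474 - N = 1474 - 1*500/2219 = 1474 - 500/2219 = 3270306/2219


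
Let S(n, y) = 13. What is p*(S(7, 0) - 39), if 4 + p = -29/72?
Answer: 4121/36 ≈ 114.47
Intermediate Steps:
p = -317/72 (p = -4 - 29/72 = -317/72 ≈ -4.4028)
p*(S(7, 0) - 39) = -317*(13 - 39)/72 = -317/72*(-26) = 4121/36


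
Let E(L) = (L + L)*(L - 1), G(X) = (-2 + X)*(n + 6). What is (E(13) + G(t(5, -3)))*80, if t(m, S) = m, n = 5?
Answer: 27600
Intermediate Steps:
G(X) = -22 + 11*X (G(X) = (-2 + X)*(5 + 6) = (-2 + X)*11 = -22 + 11*X)
E(L) = 2*L*(-1 + L) (E(L) = (2*L)*(-1 + L) = 2*L*(-1 + L))
(E(13) + G(t(5, -3)))*80 = (2*13*(-1 + 13) + (-22 + 11*5))*80 = (2*13*12 + (-22 + 55))*80 = (312 + 33)*80 = 345*80 = 27600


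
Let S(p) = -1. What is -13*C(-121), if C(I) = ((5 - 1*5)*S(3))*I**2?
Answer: 0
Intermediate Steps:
C(I) = 0 (C(I) = ((5 - 1*5)*(-1))*I**2 = ((5 - 5)*(-1))*I**2 = (0*(-1))*I**2 = 0*I**2 = 0)
-13*C(-121) = -13*0 = 0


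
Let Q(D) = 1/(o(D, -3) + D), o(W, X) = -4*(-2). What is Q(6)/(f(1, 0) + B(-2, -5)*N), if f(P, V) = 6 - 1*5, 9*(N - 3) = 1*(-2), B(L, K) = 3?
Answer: 3/392 ≈ 0.0076531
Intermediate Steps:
o(W, X) = 8
Q(D) = 1/(8 + D)
N = 25/9 (N = 3 + (1*(-2))/9 = 3 + (⅑)*(-2) = 3 - 2/9 = 25/9 ≈ 2.7778)
f(P, V) = 1 (f(P, V) = 6 - 5 = 1)
Q(6)/(f(1, 0) + B(-2, -5)*N) = 1/((8 + 6)*(1 + 3*(25/9))) = 1/(14*(1 + 25/3)) = 1/(14*(28/3)) = (1/14)*(3/28) = 3/392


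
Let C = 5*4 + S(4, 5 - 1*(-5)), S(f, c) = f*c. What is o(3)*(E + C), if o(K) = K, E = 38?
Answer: 294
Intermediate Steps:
S(f, c) = c*f
C = 60 (C = 5*4 + (5 - 1*(-5))*4 = 20 + (5 + 5)*4 = 20 + 10*4 = 20 + 40 = 60)
o(3)*(E + C) = 3*(38 + 60) = 3*98 = 294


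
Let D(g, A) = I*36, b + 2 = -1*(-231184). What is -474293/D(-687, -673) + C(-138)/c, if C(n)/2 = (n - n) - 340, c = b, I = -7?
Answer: 7831988069/4161276 ≈ 1882.1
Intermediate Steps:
b = 231182 (b = -2 - 1*(-231184) = -2 + 231184 = 231182)
D(g, A) = -252 (D(g, A) = -7*36 = -252)
c = 231182
C(n) = -680 (C(n) = 2*((n - n) - 340) = 2*(0 - 340) = 2*(-340) = -680)
-474293/D(-687, -673) + C(-138)/c = -474293/(-252) - 680/231182 = -474293*(-1/252) - 680*1/231182 = 474293/252 - 340/115591 = 7831988069/4161276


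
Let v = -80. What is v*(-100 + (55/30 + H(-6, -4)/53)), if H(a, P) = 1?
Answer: 1248440/159 ≈ 7851.8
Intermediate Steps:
v*(-100 + (55/30 + H(-6, -4)/53)) = -80*(-100 + (55/30 + 1/53)) = -80*(-100 + (55*(1/30) + 1*(1/53))) = -80*(-100 + (11/6 + 1/53)) = -80*(-100 + 589/318) = -80*(-31211/318) = 1248440/159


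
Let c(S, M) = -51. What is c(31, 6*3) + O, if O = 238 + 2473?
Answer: 2660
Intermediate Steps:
O = 2711
c(31, 6*3) + O = -51 + 2711 = 2660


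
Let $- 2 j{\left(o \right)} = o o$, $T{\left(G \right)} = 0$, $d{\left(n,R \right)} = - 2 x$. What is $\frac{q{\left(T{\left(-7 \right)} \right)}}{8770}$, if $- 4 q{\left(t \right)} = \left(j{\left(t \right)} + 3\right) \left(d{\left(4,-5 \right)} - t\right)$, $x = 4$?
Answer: $\frac{3}{4385} \approx 0.00068415$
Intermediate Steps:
$d{\left(n,R \right)} = -8$ ($d{\left(n,R \right)} = \left(-2\right) 4 = -8$)
$j{\left(o \right)} = - \frac{o^{2}}{2}$ ($j{\left(o \right)} = - \frac{o o}{2} = - \frac{o^{2}}{2}$)
$q{\left(t \right)} = - \frac{\left(-8 - t\right) \left(3 - \frac{t^{2}}{2}\right)}{4}$ ($q{\left(t \right)} = - \frac{\left(- \frac{t^{2}}{2} + 3\right) \left(-8 - t\right)}{4} = - \frac{\left(3 - \frac{t^{2}}{2}\right) \left(-8 - t\right)}{4} = - \frac{\left(-8 - t\right) \left(3 - \frac{t^{2}}{2}\right)}{4}$)
$\frac{q{\left(T{\left(-7 \right)} \right)}}{8770} = \frac{6 - 0^{2} - \frac{0^{3}}{8} + \frac{3}{4} \cdot 0}{8770} = \left(6 - 0 - 0 + 0\right) \frac{1}{8770} = \left(6 + 0 + 0 + 0\right) \frac{1}{8770} = 6 \cdot \frac{1}{8770} = \frac{3}{4385}$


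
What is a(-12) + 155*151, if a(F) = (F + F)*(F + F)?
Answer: 23981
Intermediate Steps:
a(F) = 4*F**2 (a(F) = (2*F)*(2*F) = 4*F**2)
a(-12) + 155*151 = 4*(-12)**2 + 155*151 = 4*144 + 23405 = 576 + 23405 = 23981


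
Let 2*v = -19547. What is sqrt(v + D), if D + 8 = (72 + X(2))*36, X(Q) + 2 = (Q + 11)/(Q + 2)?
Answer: I*sqrt(28578)/2 ≈ 84.525*I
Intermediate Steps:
X(Q) = -2 + (11 + Q)/(2 + Q) (X(Q) = -2 + (Q + 11)/(Q + 2) = -2 + (11 + Q)/(2 + Q))
v = -19547/2 (v = (1/2)*(-19547) = -19547/2 ≈ -9773.5)
D = 2629 (D = -8 + (72 + (7 - 1*2)/(2 + 2))*36 = -8 + (72 + (7 - 2)/4)*36 = -8 + (72 + (1/4)*5)*36 = -8 + (72 + 5/4)*36 = -8 + (293/4)*36 = -8 + 2637 = 2629)
sqrt(v + D) = sqrt(-19547/2 + 2629) = sqrt(-14289/2) = I*sqrt(28578)/2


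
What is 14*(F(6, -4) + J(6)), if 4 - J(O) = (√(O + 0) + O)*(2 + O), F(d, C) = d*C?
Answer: -952 - 112*√6 ≈ -1226.3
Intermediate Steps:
F(d, C) = C*d
J(O) = 4 - (2 + O)*(O + √O) (J(O) = 4 - (√(O + 0) + O)*(2 + O) = 4 - (√O + O)*(2 + O) = 4 - (O + √O)*(2 + O) = 4 - (2 + O)*(O + √O))
14*(F(6, -4) + J(6)) = 14*(-4*6 + (4 - 1*6² - 6^(3/2) - 2*6 - 2*√6)) = 14*(-24 + (4 - 1*36 - 6*√6 - 12 - 2*√6)) = 14*(-24 + (4 - 36 - 6*√6 - 12 - 2*√6)) = 14*(-24 + (-44 - 8*√6)) = 14*(-68 - 8*√6) = -952 - 112*√6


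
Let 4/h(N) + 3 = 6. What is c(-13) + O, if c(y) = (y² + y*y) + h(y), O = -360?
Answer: -62/3 ≈ -20.667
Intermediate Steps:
h(N) = 4/3 (h(N) = 4/(-3 + 6) = 4/3)
c(y) = 4/3 + 2*y² (c(y) = (y² + y*y) + 4/3 = (y² + y²) + 4/3 = 2*y² + 4/3 = 4/3 + 2*y²)
c(-13) + O = (4/3 + 2*(-13)²) - 360 = (4/3 + 2*169) - 360 = (4/3 + 338) - 360 = 1018/3 - 360 = -62/3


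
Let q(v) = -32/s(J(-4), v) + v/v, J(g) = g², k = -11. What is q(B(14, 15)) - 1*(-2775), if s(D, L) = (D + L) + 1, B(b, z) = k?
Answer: 8312/3 ≈ 2770.7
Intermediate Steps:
B(b, z) = -11
s(D, L) = 1 + D + L
q(v) = 1 - 32/(17 + v) (q(v) = -32/(1 + (-4)² + v) + v/v = -32/(1 + 16 + v) + 1 = -32/(17 + v) + 1 = 1 - 32/(17 + v))
q(B(14, 15)) - 1*(-2775) = (-15 - 11)/(17 - 11) - 1*(-2775) = -26/6 + 2775 = (⅙)*(-26) + 2775 = -13/3 + 2775 = 8312/3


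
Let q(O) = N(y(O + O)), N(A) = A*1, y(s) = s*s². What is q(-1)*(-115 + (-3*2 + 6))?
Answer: 920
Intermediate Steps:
y(s) = s³
N(A) = A
q(O) = 8*O³ (q(O) = (O + O)³ = (2*O)³ = 8*O³)
q(-1)*(-115 + (-3*2 + 6)) = (8*(-1)³)*(-115 + (-3*2 + 6)) = (8*(-1))*(-115 + (-6 + 6)) = -8*(-115 + 0) = -8*(-115) = 920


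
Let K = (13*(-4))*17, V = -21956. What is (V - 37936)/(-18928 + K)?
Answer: 4991/1651 ≈ 3.0230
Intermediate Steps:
K = -884 (K = -52*17 = -884)
(V - 37936)/(-18928 + K) = (-21956 - 37936)/(-18928 - 884) = -59892/(-19812) = -59892*(-1/19812) = 4991/1651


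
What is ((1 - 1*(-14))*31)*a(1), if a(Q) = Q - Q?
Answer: 0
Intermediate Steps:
a(Q) = 0
((1 - 1*(-14))*31)*a(1) = ((1 - 1*(-14))*31)*0 = ((1 + 14)*31)*0 = (15*31)*0 = 465*0 = 0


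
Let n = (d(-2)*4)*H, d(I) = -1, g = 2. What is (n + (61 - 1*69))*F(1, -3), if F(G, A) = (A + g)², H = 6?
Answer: -32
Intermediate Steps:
F(G, A) = (2 + A)² (F(G, A) = (A + 2)² = (2 + A)²)
n = -24 (n = -1*4*6 = -4*6 = -24)
(n + (61 - 1*69))*F(1, -3) = (-24 + (61 - 1*69))*(2 - 3)² = (-24 + (61 - 69))*(-1)² = (-24 - 8)*1 = -32*1 = -32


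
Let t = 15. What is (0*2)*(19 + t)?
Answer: 0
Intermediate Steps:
(0*2)*(19 + t) = (0*2)*(19 + 15) = 0*34 = 0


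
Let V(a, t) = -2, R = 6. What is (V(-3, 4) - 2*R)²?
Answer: 196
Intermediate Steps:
(V(-3, 4) - 2*R)² = (-2 - 2*6)² = (-2 - 12)² = (-14)² = 196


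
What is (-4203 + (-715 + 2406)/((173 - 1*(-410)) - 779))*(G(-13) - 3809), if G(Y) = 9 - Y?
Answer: 446584139/28 ≈ 1.5949e+7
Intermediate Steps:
(-4203 + (-715 + 2406)/((173 - 1*(-410)) - 779))*(G(-13) - 3809) = (-4203 + (-715 + 2406)/((173 - 1*(-410)) - 779))*((9 - 1*(-13)) - 3809) = (-4203 + 1691/((173 + 410) - 779))*((9 + 13) - 3809) = (-4203 + 1691/(583 - 779))*(22 - 3809) = (-4203 + 1691/(-196))*(-3787) = (-4203 + 1691*(-1/196))*(-3787) = (-4203 - 1691/196)*(-3787) = -825479/196*(-3787) = 446584139/28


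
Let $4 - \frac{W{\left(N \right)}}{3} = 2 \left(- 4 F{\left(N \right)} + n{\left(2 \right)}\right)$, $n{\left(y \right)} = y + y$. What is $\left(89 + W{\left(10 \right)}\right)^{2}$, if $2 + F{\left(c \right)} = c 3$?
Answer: $561001$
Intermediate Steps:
$n{\left(y \right)} = 2 y$
$F{\left(c \right)} = -2 + 3 c$ ($F{\left(c \right)} = -2 + c 3 = -2 + 3 c$)
$W{\left(N \right)} = -60 + 72 N$ ($W{\left(N \right)} = 12 - 3 \cdot 2 \left(- 4 \left(-2 + 3 N\right) + 2 \cdot 2\right) = 12 - 3 \cdot 2 \left(\left(8 - 12 N\right) + 4\right) = 12 - 3 \cdot 2 \left(12 - 12 N\right) = 12 - 3 \left(24 - 24 N\right) = 12 + \left(-72 + 72 N\right) = -60 + 72 N$)
$\left(89 + W{\left(10 \right)}\right)^{2} = \left(89 + \left(-60 + 72 \cdot 10\right)\right)^{2} = \left(89 + \left(-60 + 720\right)\right)^{2} = \left(89 + 660\right)^{2} = 749^{2} = 561001$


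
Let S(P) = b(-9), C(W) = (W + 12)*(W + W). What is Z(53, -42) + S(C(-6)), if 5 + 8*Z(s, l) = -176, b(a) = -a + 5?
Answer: -69/8 ≈ -8.6250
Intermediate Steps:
b(a) = 5 - a
C(W) = 2*W*(12 + W) (C(W) = (12 + W)*(2*W) = 2*W*(12 + W))
Z(s, l) = -181/8 (Z(s, l) = -5/8 + (⅛)*(-176) = -5/8 - 22 = -181/8)
S(P) = 14 (S(P) = 5 - 1*(-9) = 5 + 9 = 14)
Z(53, -42) + S(C(-6)) = -181/8 + 14 = -69/8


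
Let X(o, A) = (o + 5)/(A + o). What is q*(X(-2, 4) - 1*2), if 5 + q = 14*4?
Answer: -51/2 ≈ -25.500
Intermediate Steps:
X(o, A) = (5 + o)/(A + o)
q = 51 (q = -5 + 14*4 = -5 + 56 = 51)
q*(X(-2, 4) - 1*2) = 51*((5 - 2)/(4 - 2) - 1*2) = 51*(3/2 - 2) = 51*(-½) = -51/2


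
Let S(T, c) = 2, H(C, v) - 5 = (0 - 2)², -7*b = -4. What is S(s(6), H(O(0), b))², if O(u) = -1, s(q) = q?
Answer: 4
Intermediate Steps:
b = 4/7 (b = -⅐*(-4) = 4/7 ≈ 0.57143)
H(C, v) = 9 (H(C, v) = 5 + (0 - 2)² = 5 + (-2)² = 5 + 4 = 9)
S(s(6), H(O(0), b))² = 2² = 4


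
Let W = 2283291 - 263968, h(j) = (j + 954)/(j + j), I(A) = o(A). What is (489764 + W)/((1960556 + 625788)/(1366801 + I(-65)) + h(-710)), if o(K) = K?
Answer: 152173391645170/104347653 ≈ 1.4583e+6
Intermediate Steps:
I(A) = A
h(j) = (954 + j)/(2*j) (h(j) = (954 + j)/((2*j)) = (954 + j)*(1/(2*j)) = (954 + j)/(2*j))
W = 2019323
(489764 + W)/((1960556 + 625788)/(1366801 + I(-65)) + h(-710)) = (489764 + 2019323)/((1960556 + 625788)/(1366801 - 65) + (1/2)*(954 - 710)/(-710)) = 2509087/(2586344/1366736 + (1/2)*(-1/710)*244) = 2509087/(2586344*(1/1366736) - 61/355) = 2509087/(323293/170842 - 61/355) = 2509087/(104347653/60648910) = 2509087*(60648910/104347653) = 152173391645170/104347653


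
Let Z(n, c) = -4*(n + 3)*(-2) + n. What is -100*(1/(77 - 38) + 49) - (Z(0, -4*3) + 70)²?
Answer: -535804/39 ≈ -13739.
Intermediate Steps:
Z(n, c) = 24 + 9*n (Z(n, c) = -4*(3 + n)*(-2) + n = (-12 - 4*n)*(-2) + n = (24 + 8*n) + n = 24 + 9*n)
-100*(1/(77 - 38) + 49) - (Z(0, -4*3) + 70)² = -100*(1/(77 - 38) + 49) - ((24 + 9*0) + 70)² = -100*(1/39 + 49) - ((24 + 0) + 70)² = -100*(1/39 + 49) - (24 + 70)² = -100*1912/39 - 1*94² = -191200/39 - 1*8836 = -191200/39 - 8836 = -535804/39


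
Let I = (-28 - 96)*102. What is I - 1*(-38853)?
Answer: 26205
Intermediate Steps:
I = -12648 (I = -124*102 = -12648)
I - 1*(-38853) = -12648 - 1*(-38853) = -12648 + 38853 = 26205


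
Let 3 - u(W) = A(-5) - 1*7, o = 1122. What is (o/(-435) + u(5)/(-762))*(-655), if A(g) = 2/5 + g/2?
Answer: 75126535/44196 ≈ 1699.8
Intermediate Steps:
A(g) = ⅖ + g/2 (A(g) = 2*(⅕) + g*(½) = ⅖ + g/2)
u(W) = 121/10 (u(W) = 3 - ((⅖ + (½)*(-5)) - 1*7) = 3 - ((⅖ - 5/2) - 7) = 3 - (-21/10 - 7) = 3 - 1*(-91/10) = 3 + 91/10 = 121/10)
(o/(-435) + u(5)/(-762))*(-655) = (1122/(-435) + (121/10)/(-762))*(-655) = (1122*(-1/435) + (121/10)*(-1/762))*(-655) = (-374/145 - 121/7620)*(-655) = -114697/44196*(-655) = 75126535/44196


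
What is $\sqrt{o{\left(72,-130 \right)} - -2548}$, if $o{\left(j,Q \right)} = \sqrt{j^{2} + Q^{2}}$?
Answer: $\sqrt{2548 + 2 \sqrt{5521}} \approx 51.929$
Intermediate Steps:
$o{\left(j,Q \right)} = \sqrt{Q^{2} + j^{2}}$
$\sqrt{o{\left(72,-130 \right)} - -2548} = \sqrt{\sqrt{\left(-130\right)^{2} + 72^{2}} - -2548} = \sqrt{\sqrt{16900 + 5184} + 2548} = \sqrt{\sqrt{22084} + 2548} = \sqrt{2 \sqrt{5521} + 2548} = \sqrt{2548 + 2 \sqrt{5521}}$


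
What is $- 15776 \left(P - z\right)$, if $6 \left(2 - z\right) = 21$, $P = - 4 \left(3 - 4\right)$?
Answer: $-86768$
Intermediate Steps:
$P = 4$ ($P = \left(-4\right) \left(-1\right) = 4$)
$z = - \frac{3}{2}$ ($z = 2 - \frac{7}{2} = - \frac{3}{2} \approx -1.5$)
$- 15776 \left(P - z\right) = - 15776 \left(4 - - \frac{3}{2}\right) = - 15776 \left(4 + \frac{3}{2}\right) = \left(-15776\right) \frac{11}{2} = -86768$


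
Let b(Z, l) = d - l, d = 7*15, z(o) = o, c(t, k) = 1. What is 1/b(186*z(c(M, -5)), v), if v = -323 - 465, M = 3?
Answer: 1/893 ≈ 0.0011198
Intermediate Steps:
d = 105
v = -788
b(Z, l) = 105 - l
1/b(186*z(c(M, -5)), v) = 1/(105 - 1*(-788)) = 1/(105 + 788) = 1/893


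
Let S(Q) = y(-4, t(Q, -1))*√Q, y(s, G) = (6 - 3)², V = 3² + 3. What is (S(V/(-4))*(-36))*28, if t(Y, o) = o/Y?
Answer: -9072*I*√3 ≈ -15713.0*I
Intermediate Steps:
V = 12 (V = 9 + 3 = 12)
y(s, G) = 9 (y(s, G) = 3² = 9)
S(Q) = 9*√Q
(S(V/(-4))*(-36))*28 = ((9*√(12/(-4)))*(-36))*28 = ((9*√(12*(-¼)))*(-36))*28 = ((9*√(-3))*(-36))*28 = ((9*(I*√3))*(-36))*28 = ((9*I*√3)*(-36))*28 = -324*I*√3*28 = -9072*I*√3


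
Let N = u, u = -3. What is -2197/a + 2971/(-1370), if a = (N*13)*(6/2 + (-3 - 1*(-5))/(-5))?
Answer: 80137/4110 ≈ 19.498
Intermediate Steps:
N = -3
a = -507/5 (a = (-3*13)*(6/2 + (-3 - 1*(-5))/(-5)) = -39*(6*(½) + (-3 + 5)*(-⅕)) = -39*(3 + 2*(-⅕)) = -39*(3 - ⅖) = -39*13/5 = -507/5 ≈ -101.40)
-2197/a + 2971/(-1370) = -2197/(-507/5) + 2971/(-1370) = -2197*(-5/507) + 2971*(-1/1370) = 65/3 - 2971/1370 = 80137/4110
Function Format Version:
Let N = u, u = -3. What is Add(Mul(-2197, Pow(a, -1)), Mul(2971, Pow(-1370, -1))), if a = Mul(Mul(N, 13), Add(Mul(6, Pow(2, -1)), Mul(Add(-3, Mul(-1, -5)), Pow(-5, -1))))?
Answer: Rational(80137, 4110) ≈ 19.498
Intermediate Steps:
N = -3
a = Rational(-507, 5) (a = Mul(Mul(-3, 13), Add(Mul(6, Pow(2, -1)), Mul(Add(-3, Mul(-1, -5)), Pow(-5, -1)))) = Mul(-39, Add(Mul(6, Rational(1, 2)), Mul(Add(-3, 5), Rational(-1, 5)))) = Mul(-39, Add(3, Mul(2, Rational(-1, 5)))) = Mul(-39, Add(3, Rational(-2, 5))) = Mul(-39, Rational(13, 5)) = Rational(-507, 5) ≈ -101.40)
Add(Mul(-2197, Pow(a, -1)), Mul(2971, Pow(-1370, -1))) = Add(Mul(-2197, Pow(Rational(-507, 5), -1)), Mul(2971, Pow(-1370, -1))) = Add(Mul(-2197, Rational(-5, 507)), Mul(2971, Rational(-1, 1370))) = Add(Rational(65, 3), Rational(-2971, 1370)) = Rational(80137, 4110)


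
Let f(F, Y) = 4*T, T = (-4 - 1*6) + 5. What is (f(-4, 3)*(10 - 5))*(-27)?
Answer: 2700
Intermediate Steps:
T = -5 (T = (-4 - 6) + 5 = -10 + 5 = -5)
f(F, Y) = -20 (f(F, Y) = 4*(-5) = -20)
(f(-4, 3)*(10 - 5))*(-27) = -20*(10 - 5)*(-27) = -20*5*(-27) = -100*(-27) = 2700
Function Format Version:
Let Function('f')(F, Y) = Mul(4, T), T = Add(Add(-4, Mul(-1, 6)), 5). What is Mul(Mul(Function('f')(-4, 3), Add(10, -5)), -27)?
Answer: 2700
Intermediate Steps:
T = -5 (T = Add(Add(-4, -6), 5) = Add(-10, 5) = -5)
Function('f')(F, Y) = -20 (Function('f')(F, Y) = Mul(4, -5) = -20)
Mul(Mul(Function('f')(-4, 3), Add(10, -5)), -27) = Mul(Mul(-20, Add(10, -5)), -27) = Mul(Mul(-20, 5), -27) = Mul(-100, -27) = 2700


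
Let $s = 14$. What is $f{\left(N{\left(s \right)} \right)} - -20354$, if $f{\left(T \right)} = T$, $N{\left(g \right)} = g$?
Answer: $20368$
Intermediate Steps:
$f{\left(N{\left(s \right)} \right)} - -20354 = 14 - -20354 = 14 + 20354 = 20368$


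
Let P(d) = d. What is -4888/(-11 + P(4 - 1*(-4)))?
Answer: 4888/3 ≈ 1629.3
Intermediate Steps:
-4888/(-11 + P(4 - 1*(-4))) = -4888/(-11 + (4 - 1*(-4))) = -4888/(-11 + (4 + 4)) = -4888/(-11 + 8) = -4888/(-3) = -1/3*(-4888) = 4888/3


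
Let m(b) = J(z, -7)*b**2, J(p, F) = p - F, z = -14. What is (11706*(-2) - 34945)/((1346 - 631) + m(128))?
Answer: 58357/113973 ≈ 0.51202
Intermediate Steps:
m(b) = -7*b**2 (m(b) = (-14 - 1*(-7))*b**2 = (-14 + 7)*b**2 = -7*b**2)
(11706*(-2) - 34945)/((1346 - 631) + m(128)) = (11706*(-2) - 34945)/((1346 - 631) - 7*128**2) = (-23412 - 34945)/(715 - 7*16384) = -58357/(715 - 114688) = -58357/(-113973) = -58357*(-1/113973) = 58357/113973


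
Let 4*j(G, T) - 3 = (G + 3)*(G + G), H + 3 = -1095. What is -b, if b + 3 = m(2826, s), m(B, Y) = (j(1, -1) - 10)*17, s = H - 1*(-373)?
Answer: 505/4 ≈ 126.25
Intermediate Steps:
H = -1098 (H = -3 - 1095 = -1098)
s = -725 (s = -1098 - 1*(-373) = -1098 + 373 = -725)
j(G, T) = ¾ + G*(3 + G)/2 (j(G, T) = ¾ + ((G + 3)*(G + G))/4 = ¾ + ((3 + G)*(2*G))/4 = ¾ + (2*G*(3 + G))/4 = ¾ + G*(3 + G)/2)
m(B, Y) = -493/4 (m(B, Y) = ((¾ + (½)*1² + (3/2)*1) - 10)*17 = ((¾ + (½)*1 + 3/2) - 10)*17 = ((¾ + ½ + 3/2) - 10)*17 = (11/4 - 10)*17 = -29/4*17 = -493/4)
b = -505/4 (b = -3 - 493/4 = -505/4 ≈ -126.25)
-b = -1*(-505/4) = 505/4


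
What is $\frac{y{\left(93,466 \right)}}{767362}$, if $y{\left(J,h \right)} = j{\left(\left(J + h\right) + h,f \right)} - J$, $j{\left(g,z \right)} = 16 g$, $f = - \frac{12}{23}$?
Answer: $\frac{16307}{767362} \approx 0.021251$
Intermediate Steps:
$f = - \frac{12}{23}$ ($f = \left(-12\right) \frac{1}{23} = - \frac{12}{23} \approx -0.52174$)
$y{\left(J,h \right)} = 15 J + 32 h$ ($y{\left(J,h \right)} = 16 \left(\left(J + h\right) + h\right) - J = 16 \left(J + 2 h\right) - J = \left(16 J + 32 h\right) - J = 15 J + 32 h$)
$\frac{y{\left(93,466 \right)}}{767362} = \frac{15 \cdot 93 + 32 \cdot 466}{767362} = \left(1395 + 14912\right) \frac{1}{767362} = 16307 \cdot \frac{1}{767362} = \frac{16307}{767362}$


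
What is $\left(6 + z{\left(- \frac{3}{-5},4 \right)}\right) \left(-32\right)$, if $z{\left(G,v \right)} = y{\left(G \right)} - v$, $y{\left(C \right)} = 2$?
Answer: $-128$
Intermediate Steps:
$z{\left(G,v \right)} = 2 - v$
$\left(6 + z{\left(- \frac{3}{-5},4 \right)}\right) \left(-32\right) = \left(6 + \left(2 - 4\right)\right) \left(-32\right) = \left(6 - 2\right) \left(-32\right) = 4 \left(-32\right) = -128$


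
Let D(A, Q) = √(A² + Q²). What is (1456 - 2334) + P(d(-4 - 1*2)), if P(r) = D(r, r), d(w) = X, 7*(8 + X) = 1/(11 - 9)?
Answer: -878 + 111*√2/14 ≈ -866.79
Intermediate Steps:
X = -111/14 (X = -8 + 1/(7*(11 - 9)) = -8 + (⅐)/2 = -8 + (⅐)*(½) = -8 + 1/14 = -111/14 ≈ -7.9286)
d(w) = -111/14
P(r) = √2*√(r²) (P(r) = √(r² + r²) = √(2*r²) = √2*√(r²))
(1456 - 2334) + P(d(-4 - 1*2)) = (1456 - 2334) + √2*√((-111/14)²) = -878 + √2*√(12321/196) = -878 + √2*(111/14) = -878 + 111*√2/14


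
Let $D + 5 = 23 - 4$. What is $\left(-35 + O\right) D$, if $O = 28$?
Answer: $-98$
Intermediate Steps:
$D = 14$ ($D = -5 + \left(23 - 4\right) = -5 + 19 = 14$)
$\left(-35 + O\right) D = \left(-35 + 28\right) 14 = \left(-7\right) 14 = -98$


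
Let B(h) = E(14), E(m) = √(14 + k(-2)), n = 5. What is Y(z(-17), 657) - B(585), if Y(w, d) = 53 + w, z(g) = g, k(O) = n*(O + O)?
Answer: 36 - I*√6 ≈ 36.0 - 2.4495*I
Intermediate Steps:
k(O) = 10*O (k(O) = 5*(O + O) = 5*(2*O) = 10*O)
E(m) = I*√6 (E(m) = √(14 + 10*(-2)) = √(14 - 20) = √(-6) = I*√6)
B(h) = I*√6
Y(z(-17), 657) - B(585) = (53 - 17) - I*√6 = 36 - I*√6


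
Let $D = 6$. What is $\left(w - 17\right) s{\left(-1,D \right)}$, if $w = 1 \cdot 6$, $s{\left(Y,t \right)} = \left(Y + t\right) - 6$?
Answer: $11$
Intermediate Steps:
$s{\left(Y,t \right)} = -6 + Y + t$
$w = 6$
$\left(w - 17\right) s{\left(-1,D \right)} = \left(6 - 17\right) \left(-6 - 1 + 6\right) = \left(-11\right) \left(-1\right) = 11$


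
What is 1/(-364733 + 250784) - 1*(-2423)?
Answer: 276098426/113949 ≈ 2423.0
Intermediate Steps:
1/(-364733 + 250784) - 1*(-2423) = 1/(-113949) + 2423 = -1/113949 + 2423 = 276098426/113949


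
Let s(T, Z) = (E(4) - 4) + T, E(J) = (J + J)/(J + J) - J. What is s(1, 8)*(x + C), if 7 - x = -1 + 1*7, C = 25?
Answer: -156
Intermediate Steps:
E(J) = 1 - J (E(J) = (2*J)/((2*J)) - J = (2*J)*(1/(2*J)) - J = 1 - J)
s(T, Z) = -7 + T (s(T, Z) = ((1 - 1*4) - 4) + T = ((1 - 4) - 4) + T = (-3 - 4) + T = -7 + T)
x = 1 (x = 7 - (-1 + 1*7) = 7 - (-1 + 7) = 7 - 1*6 = 7 - 6 = 1)
s(1, 8)*(x + C) = (-7 + 1)*(1 + 25) = -6*26 = -156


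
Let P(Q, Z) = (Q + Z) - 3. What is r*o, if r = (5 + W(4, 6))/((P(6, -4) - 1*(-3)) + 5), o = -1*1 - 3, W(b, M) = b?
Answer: -36/7 ≈ -5.1429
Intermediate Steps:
P(Q, Z) = -3 + Q + Z
o = -4 (o = -1 - 3 = -4)
r = 9/7 (r = (5 + 4)/(((-3 + 6 - 4) - 1*(-3)) + 5) = 9/((-1 + 3) + 5) = 9/(2 + 5) = 9/7 ≈ 1.2857)
r*o = (9/7)*(-4) = -36/7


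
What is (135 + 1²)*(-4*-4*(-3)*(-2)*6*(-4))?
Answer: -313344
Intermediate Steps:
(135 + 1²)*(-4*-4*(-3)*(-2)*6*(-4)) = (135 + 1)*(-4*12*(-2)*6*(-4)) = 136*(-(-96)*6*(-4)) = 136*(-4*(-144)*(-4)) = 136*(576*(-4)) = 136*(-2304) = -313344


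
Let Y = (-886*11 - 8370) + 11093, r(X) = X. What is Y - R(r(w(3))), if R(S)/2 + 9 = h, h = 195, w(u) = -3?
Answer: -7395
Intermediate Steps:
R(S) = 372 (R(S) = -18 + 2*195 = -18 + 390 = 372)
Y = -7023 (Y = (-9746 - 8370) + 11093 = -18116 + 11093 = -7023)
Y - R(r(w(3))) = -7023 - 1*372 = -7023 - 372 = -7395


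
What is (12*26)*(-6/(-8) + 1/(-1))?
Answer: -78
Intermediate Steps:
(12*26)*(-6/(-8) + 1/(-1)) = 312*(-6*(-⅛) + 1*(-1)) = 312*(¾ - 1) = 312*(-¼) = -78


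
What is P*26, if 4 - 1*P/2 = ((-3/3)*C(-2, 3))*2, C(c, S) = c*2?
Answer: -208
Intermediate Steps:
C(c, S) = 2*c
P = -8 (P = 8 - 2*(-3/3)*(2*(-2))*2 = 8 - 2*-3*1/3*(-4)*2 = 8 - 2*(-1*(-4))*2 = 8 - 8*2 = 8 - 2*8 = 8 - 16 = -8)
P*26 = -8*26 = -208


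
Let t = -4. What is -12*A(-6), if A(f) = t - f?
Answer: -24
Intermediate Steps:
A(f) = -4 - f
-12*A(-6) = -12*(-4 - 1*(-6)) = -12*(-4 + 6) = -12*2 = -24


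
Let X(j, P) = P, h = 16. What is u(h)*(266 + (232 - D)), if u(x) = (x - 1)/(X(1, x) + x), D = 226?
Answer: 255/2 ≈ 127.50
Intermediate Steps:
u(x) = (-1 + x)/(2*x) (u(x) = (x - 1)/(x + x) = (-1 + x)/((2*x)) = (-1 + x)*(1/(2*x)) = (-1 + x)/(2*x))
u(h)*(266 + (232 - D)) = ((1/2)*(-1 + 16)/16)*(266 + (232 - 1*226)) = ((1/2)*(1/16)*15)*(266 + (232 - 226)) = 15*(266 + 6)/32 = (15/32)*272 = 255/2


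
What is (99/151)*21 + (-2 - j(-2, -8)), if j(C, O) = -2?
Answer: 2079/151 ≈ 13.768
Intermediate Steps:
(99/151)*21 + (-2 - j(-2, -8)) = (99/151)*21 + (-2 - 1*(-2)) = (99*(1/151))*21 + (-2 + 2) = (99/151)*21 + 0 = 2079/151 + 0 = 2079/151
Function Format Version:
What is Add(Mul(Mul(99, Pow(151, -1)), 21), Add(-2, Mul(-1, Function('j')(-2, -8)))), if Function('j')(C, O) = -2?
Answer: Rational(2079, 151) ≈ 13.768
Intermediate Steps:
Add(Mul(Mul(99, Pow(151, -1)), 21), Add(-2, Mul(-1, Function('j')(-2, -8)))) = Add(Mul(Mul(99, Pow(151, -1)), 21), Add(-2, Mul(-1, -2))) = Add(Mul(Mul(99, Rational(1, 151)), 21), Add(-2, 2)) = Add(Mul(Rational(99, 151), 21), 0) = Add(Rational(2079, 151), 0) = Rational(2079, 151)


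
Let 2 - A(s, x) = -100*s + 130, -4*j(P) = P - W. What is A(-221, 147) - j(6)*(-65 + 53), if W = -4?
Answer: -22258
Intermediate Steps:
j(P) = -1 - P/4 (j(P) = -(P - 1*(-4))/4 = -(P + 4)/4 = -(4 + P)/4 = -1 - P/4)
A(s, x) = -128 + 100*s (A(s, x) = 2 - (-100*s + 130) = 2 - (130 - 100*s) = 2 + (-130 + 100*s) = -128 + 100*s)
A(-221, 147) - j(6)*(-65 + 53) = (-128 + 100*(-221)) - (-1 - ¼*6)*(-65 + 53) = (-128 - 22100) - (-1 - 3/2)*(-12) = -22228 - (-5)*(-12)/2 = -22228 - 1*30 = -22228 - 30 = -22258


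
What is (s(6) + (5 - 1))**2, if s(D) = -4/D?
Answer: 100/9 ≈ 11.111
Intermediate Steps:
(s(6) + (5 - 1))**2 = (-4/6 + (5 - 1))**2 = (-4*1/6 + 4)**2 = (-2/3 + 4)**2 = (10/3)**2 = 100/9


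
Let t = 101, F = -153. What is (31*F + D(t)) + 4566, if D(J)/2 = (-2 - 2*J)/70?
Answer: -6399/35 ≈ -182.83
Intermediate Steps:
D(J) = -2/35 - 2*J/35 (D(J) = 2*((-2 - 2*J)/70) = 2*((-2 - 2*J)*(1/70)) = 2*(-1/35 - J/35) = -2/35 - 2*J/35)
(31*F + D(t)) + 4566 = (31*(-153) + (-2/35 - 2/35*101)) + 4566 = (-4743 + (-2/35 - 202/35)) + 4566 = (-4743 - 204/35) + 4566 = -166209/35 + 4566 = -6399/35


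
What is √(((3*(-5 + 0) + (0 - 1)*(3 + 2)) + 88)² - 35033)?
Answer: I*√30409 ≈ 174.38*I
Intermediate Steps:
√(((3*(-5 + 0) + (0 - 1)*(3 + 2)) + 88)² - 35033) = √(((3*(-5) - 1*5) + 88)² - 35033) = √(((-15 - 5) + 88)² - 35033) = √((-20 + 88)² - 35033) = √(68² - 35033) = √(4624 - 35033) = √(-30409) = I*√30409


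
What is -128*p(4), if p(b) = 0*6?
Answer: 0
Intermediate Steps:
p(b) = 0
-128*p(4) = -128*0 = 0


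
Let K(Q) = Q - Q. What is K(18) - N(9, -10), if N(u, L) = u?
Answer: -9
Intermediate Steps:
K(Q) = 0
K(18) - N(9, -10) = 0 - 1*9 = 0 - 9 = -9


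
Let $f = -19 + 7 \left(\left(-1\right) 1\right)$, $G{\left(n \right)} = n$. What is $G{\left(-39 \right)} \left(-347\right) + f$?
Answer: $13507$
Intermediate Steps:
$f = -26$ ($f = -19 + 7 \left(-1\right) = -19 - 7 = -26$)
$G{\left(-39 \right)} \left(-347\right) + f = \left(-39\right) \left(-347\right) - 26 = 13533 - 26 = 13507$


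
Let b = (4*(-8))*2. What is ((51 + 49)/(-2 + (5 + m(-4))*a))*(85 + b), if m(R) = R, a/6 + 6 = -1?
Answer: -525/11 ≈ -47.727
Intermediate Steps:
a = -42 (a = -36 + 6*(-1) = -36 - 6 = -42)
b = -64 (b = -32*2 = -64)
((51 + 49)/(-2 + (5 + m(-4))*a))*(85 + b) = ((51 + 49)/(-2 + (5 - 4)*(-42)))*(85 - 64) = (100/(-2 + 1*(-42)))*21 = (100/(-2 - 42))*21 = (100/(-44))*21 = (100*(-1/44))*21 = -25/11*21 = -525/11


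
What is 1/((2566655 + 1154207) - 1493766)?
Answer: 1/2227096 ≈ 4.4902e-7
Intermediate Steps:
1/((2566655 + 1154207) - 1493766) = 1/(3720862 - 1493766) = 1/2227096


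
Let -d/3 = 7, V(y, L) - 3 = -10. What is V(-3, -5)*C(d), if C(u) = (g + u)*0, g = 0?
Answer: 0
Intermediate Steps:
V(y, L) = -7 (V(y, L) = 3 - 10 = -7)
d = -21 (d = -3*7 = -21)
C(u) = 0 (C(u) = (0 + u)*0 = u*0 = 0)
V(-3, -5)*C(d) = -7*0 = 0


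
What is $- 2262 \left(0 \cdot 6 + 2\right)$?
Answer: $-4524$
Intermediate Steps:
$- 2262 \left(0 \cdot 6 + 2\right) = - 2262 \left(0 + 2\right) = \left(-2262\right) 2 = -4524$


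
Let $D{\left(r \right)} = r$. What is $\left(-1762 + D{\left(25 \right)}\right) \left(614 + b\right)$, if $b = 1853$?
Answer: $-4285179$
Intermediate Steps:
$\left(-1762 + D{\left(25 \right)}\right) \left(614 + b\right) = \left(-1762 + 25\right) \left(614 + 1853\right) = \left(-1737\right) 2467 = -4285179$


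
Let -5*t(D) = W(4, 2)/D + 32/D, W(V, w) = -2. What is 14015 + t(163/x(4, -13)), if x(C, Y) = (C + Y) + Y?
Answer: 2284577/163 ≈ 14016.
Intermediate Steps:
x(C, Y) = C + 2*Y
t(D) = -6/D (t(D) = -(-2/D + 32/D)/5 = -6/D)
14015 + t(163/x(4, -13)) = 14015 - 6/(163/(4 + 2*(-13))) = 14015 - 6/(163/(4 - 26)) = 14015 - 6/(163/(-22)) = 14015 - 6/(163*(-1/22)) = 14015 - 6/(-163/22) = 14015 - 6*(-22/163) = 14015 + 132/163 = 2284577/163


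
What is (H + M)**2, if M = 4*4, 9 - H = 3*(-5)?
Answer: 1600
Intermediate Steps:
H = 24 (H = 9 - 3*(-5) = 9 - 1*(-15) = 9 + 15 = 24)
M = 16
(H + M)**2 = (24 + 16)**2 = 40**2 = 1600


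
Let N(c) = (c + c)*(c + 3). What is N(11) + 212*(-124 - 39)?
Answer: -34248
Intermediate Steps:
N(c) = 2*c*(3 + c) (N(c) = (2*c)*(3 + c) = 2*c*(3 + c))
N(11) + 212*(-124 - 39) = 2*11*(3 + 11) + 212*(-124 - 39) = 2*11*14 + 212*(-163) = 308 - 34556 = -34248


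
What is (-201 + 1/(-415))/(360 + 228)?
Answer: -20854/61005 ≈ -0.34184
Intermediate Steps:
(-201 + 1/(-415))/(360 + 228) = (-201 - 1/415)/588 = -83416/415*1/588 = -20854/61005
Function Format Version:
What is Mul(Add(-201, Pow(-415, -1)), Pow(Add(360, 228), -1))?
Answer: Rational(-20854, 61005) ≈ -0.34184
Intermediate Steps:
Mul(Add(-201, Pow(-415, -1)), Pow(Add(360, 228), -1)) = Mul(Add(-201, Rational(-1, 415)), Pow(588, -1)) = Mul(Rational(-83416, 415), Rational(1, 588)) = Rational(-20854, 61005)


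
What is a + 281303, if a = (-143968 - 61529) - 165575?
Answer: -89769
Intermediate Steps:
a = -371072 (a = -205497 - 165575 = -371072)
a + 281303 = -371072 + 281303 = -89769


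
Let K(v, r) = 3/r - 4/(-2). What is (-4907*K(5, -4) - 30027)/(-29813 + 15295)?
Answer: 144643/58072 ≈ 2.4908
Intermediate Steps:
K(v, r) = 2 + 3/r (K(v, r) = 3/r - 4*(-½) = 3/r + 2 = 2 + 3/r)
(-4907*K(5, -4) - 30027)/(-29813 + 15295) = (-4907*(2 + 3/(-4)) - 30027)/(-29813 + 15295) = (-4907*(2 + 3*(-¼)) - 30027)/(-14518) = (-4907*(2 - ¾) - 30027)*(-1/14518) = (-4907*5/4 - 30027)*(-1/14518) = (-24535/4 - 30027)*(-1/14518) = -144643/4*(-1/14518) = 144643/58072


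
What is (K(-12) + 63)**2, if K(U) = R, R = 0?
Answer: 3969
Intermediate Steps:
K(U) = 0
(K(-12) + 63)**2 = (0 + 63)**2 = 63**2 = 3969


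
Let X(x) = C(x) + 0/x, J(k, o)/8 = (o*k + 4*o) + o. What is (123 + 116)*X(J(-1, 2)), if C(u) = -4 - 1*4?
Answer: -1912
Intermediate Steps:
C(u) = -8 (C(u) = -4 - 4 = -8)
J(k, o) = 40*o + 8*k*o (J(k, o) = 8*((o*k + 4*o) + o) = 8*((k*o + 4*o) + o) = 8*((4*o + k*o) + o) = 8*(5*o + k*o) = 40*o + 8*k*o)
X(x) = -8 (X(x) = -8 + 0/x = -8 + 0 = -8)
(123 + 116)*X(J(-1, 2)) = (123 + 116)*(-8) = 239*(-8) = -1912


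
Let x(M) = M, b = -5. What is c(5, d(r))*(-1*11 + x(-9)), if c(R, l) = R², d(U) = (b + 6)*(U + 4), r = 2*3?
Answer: -500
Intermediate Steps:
r = 6
d(U) = 4 + U (d(U) = (-5 + 6)*(U + 4) = 1*(4 + U) = 4 + U)
c(5, d(r))*(-1*11 + x(-9)) = 5²*(-1*11 - 9) = 25*(-11 - 9) = 25*(-20) = -500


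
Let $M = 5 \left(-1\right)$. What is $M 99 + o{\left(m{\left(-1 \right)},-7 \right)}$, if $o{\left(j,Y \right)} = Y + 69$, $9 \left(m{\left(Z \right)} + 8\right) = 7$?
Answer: $-433$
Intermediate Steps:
$M = -5$
$m{\left(Z \right)} = - \frac{65}{9}$ ($m{\left(Z \right)} = -8 + \frac{1}{9} \cdot 7 = -8 + \frac{7}{9} = - \frac{65}{9}$)
$o{\left(j,Y \right)} = 69 + Y$
$M 99 + o{\left(m{\left(-1 \right)},-7 \right)} = \left(-5\right) 99 + \left(69 - 7\right) = -495 + 62 = -433$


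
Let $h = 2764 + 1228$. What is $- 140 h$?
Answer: $-558880$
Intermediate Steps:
$h = 3992$
$- 140 h = \left(-140\right) 3992 = -558880$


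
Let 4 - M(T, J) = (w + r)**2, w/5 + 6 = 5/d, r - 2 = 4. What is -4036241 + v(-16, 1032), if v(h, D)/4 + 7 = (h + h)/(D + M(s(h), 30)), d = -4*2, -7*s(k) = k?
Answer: -77556917027/19215 ≈ -4.0363e+6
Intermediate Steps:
s(k) = -k/7
d = -8
r = 6 (r = 2 + 4 = 6)
w = -265/8 (w = -30 + 5*(5/(-8)) = -30 + 5*(5*(-1/8)) = -30 + 5*(-5/8) = -30 - 25/8 = -265/8 ≈ -33.125)
M(T, J) = -46833/64 (M(T, J) = 4 - (-265/8 + 6)**2 = 4 - (-217/8)**2 = 4 - 1*47089/64 = 4 - 47089/64 = -46833/64)
v(h, D) = -28 + 8*h/(-46833/64 + D) (v(h, D) = -28 + 4*((h + h)/(D - 46833/64)) = -28 + 4*((2*h)/(-46833/64 + D)) = -28 + 4*(2*h/(-46833/64 + D)) = -28 + 8*h/(-46833/64 + D))
-4036241 + v(-16, 1032) = -4036241 + 4*(327831 - 448*1032 + 128*(-16))/(-46833 + 64*1032) = -4036241 + 4*(327831 - 462336 - 2048)/(-46833 + 66048) = -4036241 + 4*(-136553)/19215 = -4036241 + 4*(1/19215)*(-136553) = -4036241 - 546212/19215 = -77556917027/19215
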